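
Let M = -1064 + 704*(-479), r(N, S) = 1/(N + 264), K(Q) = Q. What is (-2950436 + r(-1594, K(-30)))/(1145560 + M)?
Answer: -3924079881/1073682400 ≈ -3.6548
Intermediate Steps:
r(N, S) = 1/(264 + N)
M = -338280 (M = -1064 - 337216 = -338280)
(-2950436 + r(-1594, K(-30)))/(1145560 + M) = (-2950436 + 1/(264 - 1594))/(1145560 - 338280) = (-2950436 + 1/(-1330))/807280 = (-2950436 - 1/1330)*(1/807280) = -3924079881/1330*1/807280 = -3924079881/1073682400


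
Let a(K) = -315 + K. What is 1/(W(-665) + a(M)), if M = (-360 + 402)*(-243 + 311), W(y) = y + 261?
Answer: 1/2137 ≈ 0.00046795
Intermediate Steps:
W(y) = 261 + y
M = 2856 (M = 42*68 = 2856)
1/(W(-665) + a(M)) = 1/((261 - 665) + (-315 + 2856)) = 1/(-404 + 2541) = 1/2137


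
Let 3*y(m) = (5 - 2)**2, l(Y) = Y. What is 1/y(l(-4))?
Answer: 1/3 ≈ 0.33333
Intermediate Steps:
y(m) = 3 (y(m) = (5 - 2)**2/3 = (1/3)*3**2 = (1/3)*9 = 3)
1/y(l(-4)) = 1/3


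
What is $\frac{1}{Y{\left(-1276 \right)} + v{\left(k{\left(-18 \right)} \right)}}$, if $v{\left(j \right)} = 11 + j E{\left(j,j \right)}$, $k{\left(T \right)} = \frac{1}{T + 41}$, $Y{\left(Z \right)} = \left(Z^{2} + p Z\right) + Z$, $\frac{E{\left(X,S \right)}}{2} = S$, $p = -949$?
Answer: $\frac{529}{1501214717} \approx 3.5238 \cdot 10^{-7}$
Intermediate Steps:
$E{\left(X,S \right)} = 2 S$
$Y{\left(Z \right)} = Z^{2} - 948 Z$ ($Y{\left(Z \right)} = \left(Z^{2} - 949 Z\right) + Z = Z^{2} - 948 Z$)
$k{\left(T \right)} = \frac{1}{41 + T}$
$v{\left(j \right)} = 11 + 2 j^{2}$ ($v{\left(j \right)} = 11 + j 2 j = 11 + 2 j^{2}$)
$\frac{1}{Y{\left(-1276 \right)} + v{\left(k{\left(-18 \right)} \right)}} = \frac{1}{- 1276 \left(-948 - 1276\right) + \left(11 + 2 \left(\frac{1}{41 - 18}\right)^{2}\right)} = \frac{1}{\left(-1276\right) \left(-2224\right) + \left(11 + 2 \left(\frac{1}{23}\right)^{2}\right)} = \frac{1}{2837824 + \left(11 + \frac{2}{529}\right)} = \frac{1}{2837824 + \frac{5821}{529}} = \frac{1}{\frac{1501214717}{529}} = \frac{529}{1501214717}$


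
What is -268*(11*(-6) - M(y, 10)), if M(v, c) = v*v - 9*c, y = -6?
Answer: 3216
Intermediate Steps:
M(v, c) = v² - 9*c
-268*(11*(-6) - M(y, 10)) = -268*(11*(-6) - ((-6)² - 9*10)) = -268*(-66 - (36 - 90)) = -268*(-66 - 1*(-54)) = -268*(-66 + 54) = -268*(-12) = 3216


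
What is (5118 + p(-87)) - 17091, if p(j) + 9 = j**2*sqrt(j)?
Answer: -11982 + 7569*I*sqrt(87) ≈ -11982.0 + 70599.0*I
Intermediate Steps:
p(j) = -9 + j**(5/2) (p(j) = -9 + j**2*sqrt(j) = -9 + j**(5/2))
(5118 + p(-87)) - 17091 = (5118 + (-9 + (-87)**(5/2))) - 17091 = (5118 + (-9 + 7569*I*sqrt(87))) - 17091 = (5109 + 7569*I*sqrt(87)) - 17091 = -11982 + 7569*I*sqrt(87)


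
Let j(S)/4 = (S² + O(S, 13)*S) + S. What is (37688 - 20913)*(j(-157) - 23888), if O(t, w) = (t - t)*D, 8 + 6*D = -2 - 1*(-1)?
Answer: 1242692000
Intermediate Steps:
D = -3/2 (D = -4/3 + (-2 - 1*(-1))/6 = -4/3 + (-2 + 1)/6 = -4/3 + (⅙)*(-1) = -4/3 - ⅙ = -3/2 ≈ -1.5000)
O(t, w) = 0 (O(t, w) = (t - t)*(-3/2) = 0*(-3/2) = 0)
j(S) = 4*S + 4*S² (j(S) = 4*((S² + 0*S) + S) = 4*((S² + 0) + S) = 4*(S² + S) = 4*(S + S²) = 4*S + 4*S²)
(37688 - 20913)*(j(-157) - 23888) = (37688 - 20913)*(4*(-157)*(1 - 157) - 23888) = 16775*(4*(-157)*(-156) - 23888) = 16775*(97968 - 23888) = 16775*74080 = 1242692000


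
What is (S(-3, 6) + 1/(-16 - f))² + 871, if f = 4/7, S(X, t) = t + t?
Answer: 13638401/13456 ≈ 1013.6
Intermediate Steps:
S(X, t) = 2*t
f = 4/7 (f = 4*(⅐) = 4/7 ≈ 0.57143)
(S(-3, 6) + 1/(-16 - f))² + 871 = (2*6 + 1/(-16 - 1*4/7))² + 871 = (12 + 1/(-16 - 4/7))² + 871 = (12 + 1/(-116/7))² + 871 = (12 - 7/116)² + 871 = (1385/116)² + 871 = 1918225/13456 + 871 = 13638401/13456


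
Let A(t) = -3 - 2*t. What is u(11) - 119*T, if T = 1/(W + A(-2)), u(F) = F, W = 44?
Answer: 376/45 ≈ 8.3556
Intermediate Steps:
T = 1/45 (T = 1/(44 + (-3 - 2*(-2))) = 1/(44 + (-3 + 4)) = 1/(44 + 1) = 1/45 ≈ 0.022222)
u(11) - 119*T = 11 - 119*1/45 = 11 - 119/45 = 376/45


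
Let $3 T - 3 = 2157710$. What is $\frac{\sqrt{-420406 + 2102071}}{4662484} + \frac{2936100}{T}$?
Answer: $\frac{8808300}{2157713} + \frac{\sqrt{1681665}}{4662484} \approx 4.0825$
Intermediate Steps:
$T = \frac{2157713}{3}$ ($T = 1 + \frac{1}{3} \cdot 2157710 = 1 + \frac{2157710}{3} = \frac{2157713}{3} \approx 7.1924 \cdot 10^{5}$)
$\frac{\sqrt{-420406 + 2102071}}{4662484} + \frac{2936100}{T} = \frac{\sqrt{-420406 + 2102071}}{4662484} + \frac{2936100}{\frac{2157713}{3}} = \sqrt{1681665} \cdot \frac{1}{4662484} + 2936100 \cdot \frac{3}{2157713} = \frac{\sqrt{1681665}}{4662484} + \frac{8808300}{2157713} = \frac{8808300}{2157713} + \frac{\sqrt{1681665}}{4662484}$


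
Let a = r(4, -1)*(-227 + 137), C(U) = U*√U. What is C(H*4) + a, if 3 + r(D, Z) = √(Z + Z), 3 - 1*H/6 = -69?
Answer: 270 + 41472*√3 - 90*I*√2 ≈ 72102.0 - 127.28*I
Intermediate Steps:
H = 432 (H = 18 - 6*(-69) = 18 + 414 = 432)
C(U) = U^(3/2)
r(D, Z) = -3 + √2*√Z (r(D, Z) = -3 + √(Z + Z) = -3 + √(2*Z) = -3 + √2*√Z)
a = 270 - 90*I*√2 (a = (-3 + √2*√(-1))*(-227 + 137) = (-3 + √2*I)*(-90) = (-3 + I*√2)*(-90) = 270 - 90*I*√2 ≈ 270.0 - 127.28*I)
C(H*4) + a = (432*4)^(3/2) + (270 - 90*I*√2) = 1728^(3/2) + (270 - 90*I*√2) = 41472*√3 + (270 - 90*I*√2) = 270 + 41472*√3 - 90*I*√2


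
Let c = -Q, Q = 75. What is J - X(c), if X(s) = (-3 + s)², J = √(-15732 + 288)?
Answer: -6084 + 6*I*√429 ≈ -6084.0 + 124.27*I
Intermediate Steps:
c = -75 (c = -1*75 = -75)
J = 6*I*√429 (J = √(-15444) = 6*I*√429 ≈ 124.27*I)
J - X(c) = 6*I*√429 - (-3 - 75)² = 6*I*√429 - 1*(-78)² = 6*I*√429 - 1*6084 = 6*I*√429 - 6084 = -6084 + 6*I*√429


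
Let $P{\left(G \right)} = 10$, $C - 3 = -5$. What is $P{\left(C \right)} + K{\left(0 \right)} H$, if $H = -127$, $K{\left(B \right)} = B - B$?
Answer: $10$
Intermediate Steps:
$K{\left(B \right)} = 0$
$C = -2$ ($C = 3 - 5 = -2$)
$P{\left(C \right)} + K{\left(0 \right)} H = 10 + 0 \left(-127\right) = 10 + 0 = 10$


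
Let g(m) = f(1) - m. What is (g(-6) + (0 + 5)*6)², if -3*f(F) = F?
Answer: 11449/9 ≈ 1272.1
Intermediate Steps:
f(F) = -F/3
g(m) = -⅓ - m (g(m) = -⅓*1 - m = -⅓ - m)
(g(-6) + (0 + 5)*6)² = ((-⅓ - 1*(-6)) + (0 + 5)*6)² = ((-⅓ + 6) + 5*6)² = (17/3 + 30)² = (107/3)² = 11449/9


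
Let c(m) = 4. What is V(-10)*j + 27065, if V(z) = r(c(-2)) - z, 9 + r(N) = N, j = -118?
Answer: 26475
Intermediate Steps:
r(N) = -9 + N
V(z) = -5 - z (V(z) = (-9 + 4) - z = -5 - z)
V(-10)*j + 27065 = (-5 - 1*(-10))*(-118) + 27065 = (-5 + 10)*(-118) + 27065 = 5*(-118) + 27065 = -590 + 27065 = 26475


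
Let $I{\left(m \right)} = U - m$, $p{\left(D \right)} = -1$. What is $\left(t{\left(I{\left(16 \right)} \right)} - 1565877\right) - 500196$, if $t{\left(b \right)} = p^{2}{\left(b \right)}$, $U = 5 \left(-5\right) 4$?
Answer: $-2066072$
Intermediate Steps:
$U = -100$ ($U = \left(-25\right) 4 = -100$)
$I{\left(m \right)} = -100 - m$
$t{\left(b \right)} = 1$ ($t{\left(b \right)} = \left(-1\right)^{2} = 1$)
$\left(t{\left(I{\left(16 \right)} \right)} - 1565877\right) - 500196 = \left(1 - 1565877\right) - 500196 = -1565876 - 500196 = -2066072$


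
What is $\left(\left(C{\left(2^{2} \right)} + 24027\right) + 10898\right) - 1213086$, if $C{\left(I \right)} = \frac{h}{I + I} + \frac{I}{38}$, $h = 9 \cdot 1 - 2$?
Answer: $- \frac{179080323}{152} \approx -1.1782 \cdot 10^{6}$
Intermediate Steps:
$h = 7$ ($h = 9 - 2 = 7$)
$C{\left(I \right)} = \frac{I}{38} + \frac{7}{2 I}$ ($C{\left(I \right)} = \frac{7}{I + I} + \frac{I}{38} = \frac{7}{2 I} + I \frac{1}{38} = 7 \frac{1}{2 I} + \frac{I}{38} = \frac{7}{2 I} + \frac{I}{38} = \frac{I}{38} + \frac{7}{2 I}$)
$\left(\left(C{\left(2^{2} \right)} + 24027\right) + 10898\right) - 1213086 = \left(\left(\frac{133 + \left(2^{2}\right)^{2}}{38 \cdot 2^{2}} + 24027\right) + 10898\right) - 1213086 = \left(\left(\frac{133 + 4^{2}}{38 \cdot 4} + 24027\right) + 10898\right) - 1213086 = \left(\left(\frac{1}{38} \cdot \frac{1}{4} \left(133 + 16\right) + 24027\right) + 10898\right) - 1213086 = \left(\left(\frac{1}{38} \cdot \frac{1}{4} \cdot 149 + 24027\right) + 10898\right) - 1213086 = \left(\left(\frac{149}{152} + 24027\right) + 10898\right) - 1213086 = \left(\frac{3652253}{152} + 10898\right) - 1213086 = \frac{5308749}{152} - 1213086 = - \frac{179080323}{152}$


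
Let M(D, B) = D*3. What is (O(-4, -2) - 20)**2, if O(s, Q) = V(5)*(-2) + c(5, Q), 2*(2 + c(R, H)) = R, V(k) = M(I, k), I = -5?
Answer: 441/4 ≈ 110.25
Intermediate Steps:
M(D, B) = 3*D
V(k) = -15 (V(k) = 3*(-5) = -15)
c(R, H) = -2 + R/2
O(s, Q) = 61/2 (O(s, Q) = -15*(-2) + (-2 + (1/2)*5) = 30 + (-2 + 5/2) = 30 + 1/2 = 61/2)
(O(-4, -2) - 20)**2 = (61/2 - 20)**2 = (21/2)**2 = 441/4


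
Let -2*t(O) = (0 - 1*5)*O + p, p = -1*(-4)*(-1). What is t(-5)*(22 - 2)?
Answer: -210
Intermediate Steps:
p = -4 (p = 4*(-1) = -4)
t(O) = 2 + 5*O/2 (t(O) = -((0 - 1*5)*O - 4)/2 = -((0 - 5)*O - 4)/2 = -(-5*O - 4)/2 = -(-4 - 5*O)/2 = 2 + 5*O/2)
t(-5)*(22 - 2) = (2 + (5/2)*(-5))*(22 - 2) = (2 - 25/2)*20 = -21/2*20 = -210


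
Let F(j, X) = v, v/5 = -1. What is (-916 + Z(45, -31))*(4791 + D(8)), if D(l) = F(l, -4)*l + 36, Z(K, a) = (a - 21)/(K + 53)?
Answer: -214984170/49 ≈ -4.3874e+6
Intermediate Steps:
v = -5 (v = 5*(-1) = -5)
F(j, X) = -5
Z(K, a) = (-21 + a)/(53 + K)
D(l) = 36 - 5*l (D(l) = -5*l + 36 = 36 - 5*l)
(-916 + Z(45, -31))*(4791 + D(8)) = (-916 + (-21 - 31)/(53 + 45))*(4791 + (36 - 5*8)) = (-916 - 52/98)*(4791 + (36 - 40)) = (-916 + (1/98)*(-52))*(4791 - 4) = (-916 - 26/49)*4787 = -44910/49*4787 = -214984170/49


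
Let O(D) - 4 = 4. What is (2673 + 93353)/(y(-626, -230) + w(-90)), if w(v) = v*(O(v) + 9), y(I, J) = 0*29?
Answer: -48013/765 ≈ -62.762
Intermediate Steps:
O(D) = 8 (O(D) = 4 + 4 = 8)
y(I, J) = 0
w(v) = 17*v (w(v) = v*(8 + 9) = v*17 = 17*v)
(2673 + 93353)/(y(-626, -230) + w(-90)) = (2673 + 93353)/(0 + 17*(-90)) = 96026/(0 - 1530) = 96026/(-1530) = 96026*(-1/1530) = -48013/765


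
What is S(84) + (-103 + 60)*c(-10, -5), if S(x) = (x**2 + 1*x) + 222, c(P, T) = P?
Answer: 7792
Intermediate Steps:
S(x) = 222 + x + x**2 (S(x) = (x**2 + x) + 222 = (x + x**2) + 222 = 222 + x + x**2)
S(84) + (-103 + 60)*c(-10, -5) = (222 + 84 + 84**2) + (-103 + 60)*(-10) = (222 + 84 + 7056) - 43*(-10) = 7362 + 430 = 7792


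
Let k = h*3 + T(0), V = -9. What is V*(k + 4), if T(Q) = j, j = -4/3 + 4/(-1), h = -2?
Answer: 66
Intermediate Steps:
j = -16/3 (j = -4*⅓ + 4*(-1) = -4/3 - 4 = -16/3 ≈ -5.3333)
T(Q) = -16/3
k = -34/3 (k = -2*3 - 16/3 = -6 - 16/3 = -34/3 ≈ -11.333)
V*(k + 4) = -9*(-34/3 + 4) = -9*(-22/3) = 66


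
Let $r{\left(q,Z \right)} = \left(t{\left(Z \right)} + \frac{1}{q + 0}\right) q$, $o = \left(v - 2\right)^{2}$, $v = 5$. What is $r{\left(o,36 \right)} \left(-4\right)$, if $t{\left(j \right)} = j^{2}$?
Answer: $-46660$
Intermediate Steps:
$o = 9$ ($o = \left(5 - 2\right)^{2} = 3^{2} = 9$)
$r{\left(q,Z \right)} = q \left(Z^{2} + \frac{1}{q}\right)$ ($r{\left(q,Z \right)} = \left(Z^{2} + \frac{1}{q + 0}\right) q = \left(Z^{2} + \frac{1}{q}\right) q = q \left(Z^{2} + \frac{1}{q}\right)$)
$r{\left(o,36 \right)} \left(-4\right) = \left(1 + 9 \cdot 36^{2}\right) \left(-4\right) = \left(1 + 9 \cdot 1296\right) \left(-4\right) = \left(1 + 11664\right) \left(-4\right) = 11665 \left(-4\right) = -46660$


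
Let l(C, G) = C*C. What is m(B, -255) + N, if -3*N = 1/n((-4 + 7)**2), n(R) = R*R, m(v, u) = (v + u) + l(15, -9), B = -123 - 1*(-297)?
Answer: 34991/243 ≈ 144.00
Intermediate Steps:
l(C, G) = C**2
B = 174 (B = -123 + 297 = 174)
m(v, u) = 225 + u + v (m(v, u) = (v + u) + 15**2 = (u + v) + 225 = 225 + u + v)
n(R) = R**2
N = -1/243 (N = -1/(3*(-4 + 7)**4) = -1/(3*((3**2)**2)) = -1/(3*(9**2)) = -1/3/81 = -1/3*1/81 = -1/243 ≈ -0.0041152)
m(B, -255) + N = (225 - 255 + 174) - 1/243 = 144 - 1/243 = 34991/243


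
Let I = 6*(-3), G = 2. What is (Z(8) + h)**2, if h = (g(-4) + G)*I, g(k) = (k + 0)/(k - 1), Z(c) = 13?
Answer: 34969/25 ≈ 1398.8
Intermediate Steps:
g(k) = k/(-1 + k)
I = -18
h = -252/5 (h = (-4/(-1 - 4) + 2)*(-18) = (-4/(-5) + 2)*(-18) = (-4*(-1/5) + 2)*(-18) = (4/5 + 2)*(-18) = (14/5)*(-18) = -252/5 ≈ -50.400)
(Z(8) + h)**2 = (13 - 252/5)**2 = (-187/5)**2 = 34969/25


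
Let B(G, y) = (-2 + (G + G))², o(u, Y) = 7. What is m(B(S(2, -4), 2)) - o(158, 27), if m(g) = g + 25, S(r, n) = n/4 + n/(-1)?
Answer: 34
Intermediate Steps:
S(r, n) = -3*n/4 (S(r, n) = n*(¼) + n*(-1) = n/4 - n = -3*n/4)
B(G, y) = (-2 + 2*G)²
m(g) = 25 + g
m(B(S(2, -4), 2)) - o(158, 27) = (25 + 4*(-1 - ¾*(-4))²) - 1*7 = (25 + 4*(-1 + 3)²) - 7 = (25 + 4*2²) - 7 = (25 + 4*4) - 7 = (25 + 16) - 7 = 41 - 7 = 34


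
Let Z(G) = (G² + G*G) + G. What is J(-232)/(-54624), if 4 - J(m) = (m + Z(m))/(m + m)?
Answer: -235/54624 ≈ -0.0043021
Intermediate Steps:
Z(G) = G + 2*G² (Z(G) = (G² + G²) + G = 2*G² + G = G + 2*G²)
J(m) = 4 - (m + m*(1 + 2*m))/(2*m) (J(m) = 4 - (m + m*(1 + 2*m))/(m + m) = 4 - (m + m*(1 + 2*m))/(2*m))
J(-232)/(-54624) = (3 - 1*(-232))/(-54624) = (3 + 232)*(-1/54624) = 235*(-1/54624) = -235/54624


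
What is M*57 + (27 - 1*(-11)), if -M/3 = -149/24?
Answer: 8797/8 ≈ 1099.6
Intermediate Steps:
M = 149/8 (M = -(-447)/24 = -3*(-149/24) = 149/8 ≈ 18.625)
M*57 + (27 - 1*(-11)) = (149/8)*57 + (27 - 1*(-11)) = 8493/8 + (27 + 11) = 8493/8 + 38 = 8797/8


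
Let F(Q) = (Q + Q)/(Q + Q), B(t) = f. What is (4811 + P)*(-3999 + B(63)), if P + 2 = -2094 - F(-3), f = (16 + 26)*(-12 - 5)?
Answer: -12791082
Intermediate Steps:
f = -714 (f = 42*(-17) = -714)
B(t) = -714
F(Q) = 1 (F(Q) = (2*Q)/((2*Q)) = (2*Q)*(1/(2*Q)) = 1)
P = -2097 (P = -2 + (-2094 - 1*1) = -2 + (-2094 - 1) = -2 - 2095 = -2097)
(4811 + P)*(-3999 + B(63)) = (4811 - 2097)*(-3999 - 714) = 2714*(-4713) = -12791082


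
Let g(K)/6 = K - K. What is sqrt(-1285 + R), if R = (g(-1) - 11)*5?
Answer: 2*I*sqrt(335) ≈ 36.606*I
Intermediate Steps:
g(K) = 0 (g(K) = 6*(K - K) = 6*0 = 0)
R = -55 (R = (0 - 11)*5 = -11*5 = -55)
sqrt(-1285 + R) = sqrt(-1285 - 55) = sqrt(-1340) = 2*I*sqrt(335)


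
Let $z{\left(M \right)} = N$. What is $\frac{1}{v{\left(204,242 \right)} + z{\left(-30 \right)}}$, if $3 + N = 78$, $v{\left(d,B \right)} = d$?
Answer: $\frac{1}{279} \approx 0.0035842$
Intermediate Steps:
$N = 75$ ($N = -3 + 78 = 75$)
$z{\left(M \right)} = 75$
$\frac{1}{v{\left(204,242 \right)} + z{\left(-30 \right)}} = \frac{1}{204 + 75} = \frac{1}{279}$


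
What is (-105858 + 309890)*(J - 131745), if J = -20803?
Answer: -31124673536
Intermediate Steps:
(-105858 + 309890)*(J - 131745) = (-105858 + 309890)*(-20803 - 131745) = 204032*(-152548) = -31124673536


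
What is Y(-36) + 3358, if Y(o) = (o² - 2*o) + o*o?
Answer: 6022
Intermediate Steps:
Y(o) = -2*o + 2*o² (Y(o) = (o² - 2*o) + o² = -2*o + 2*o²)
Y(-36) + 3358 = 2*(-36)*(-1 - 36) + 3358 = 2*(-36)*(-37) + 3358 = 2664 + 3358 = 6022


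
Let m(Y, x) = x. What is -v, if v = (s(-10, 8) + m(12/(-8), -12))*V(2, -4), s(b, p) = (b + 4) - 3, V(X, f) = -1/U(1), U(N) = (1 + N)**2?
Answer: -21/4 ≈ -5.2500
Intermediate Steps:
V(X, f) = -1/4 (V(X, f) = -1/((1 + 1)**2) = -1/(2**2) = -1/4)
s(b, p) = 1 + b (s(b, p) = (4 + b) - 3 = 1 + b)
v = 21/4 (v = ((1 - 10) - 12)*(-1/4) = (-9 - 12)*(-1/4) = -21*(-1/4) = 21/4 ≈ 5.2500)
-v = -1*21/4 = -21/4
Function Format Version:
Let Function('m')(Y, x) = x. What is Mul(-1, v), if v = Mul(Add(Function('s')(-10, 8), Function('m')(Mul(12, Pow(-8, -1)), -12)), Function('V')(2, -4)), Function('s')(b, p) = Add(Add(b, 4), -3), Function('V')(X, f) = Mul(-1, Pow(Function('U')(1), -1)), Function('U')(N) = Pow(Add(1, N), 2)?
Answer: Rational(-21, 4) ≈ -5.2500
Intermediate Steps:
Function('V')(X, f) = Rational(-1, 4) (Function('V')(X, f) = Mul(-1, Pow(Pow(Add(1, 1), 2), -1)) = Mul(-1, Pow(Pow(2, 2), -1)) = Mul(-1, Pow(4, -1)) = Mul(-1, Rational(1, 4)) = Rational(-1, 4))
Function('s')(b, p) = Add(1, b) (Function('s')(b, p) = Add(Add(4, b), -3) = Add(1, b))
v = Rational(21, 4) (v = Mul(Add(Add(1, -10), -12), Rational(-1, 4)) = Mul(Add(-9, -12), Rational(-1, 4)) = Mul(-21, Rational(-1, 4)) = Rational(21, 4) ≈ 5.2500)
Mul(-1, v) = Mul(-1, Rational(21, 4)) = Rational(-21, 4)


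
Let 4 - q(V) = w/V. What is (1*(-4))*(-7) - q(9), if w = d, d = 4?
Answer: 220/9 ≈ 24.444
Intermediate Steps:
w = 4
q(V) = 4 - 4/V
(1*(-4))*(-7) - q(9) = (1*(-4))*(-7) - (4 - 4/9) = -4*(-7) - (4 - 4*⅑) = 28 - (4 - 4/9) = 28 - 1*32/9 = 28 - 32/9 = 220/9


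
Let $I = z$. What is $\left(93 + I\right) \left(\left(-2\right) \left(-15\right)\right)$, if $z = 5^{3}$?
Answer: $6540$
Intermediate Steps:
$z = 125$
$I = 125$
$\left(93 + I\right) \left(\left(-2\right) \left(-15\right)\right) = \left(93 + 125\right) \left(\left(-2\right) \left(-15\right)\right) = 218 \cdot 30 = 6540$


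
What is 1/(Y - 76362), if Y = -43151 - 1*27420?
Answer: -1/146933 ≈ -6.8058e-6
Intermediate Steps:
Y = -70571 (Y = -43151 - 27420 = -70571)
1/(Y - 76362) = 1/(-70571 - 76362) = 1/(-146933) = -1/146933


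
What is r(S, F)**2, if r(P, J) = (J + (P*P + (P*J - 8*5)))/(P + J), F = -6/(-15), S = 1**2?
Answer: 36481/49 ≈ 744.51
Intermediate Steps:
S = 1
F = 2/5 (F = -6*(-1/15) = 2/5 ≈ 0.40000)
r(P, J) = (-40 + J + P**2 + J*P)/(J + P) (r(P, J) = (J + (P**2 + (J*P - 40)))/(J + P) = (J + (P**2 + (-40 + J*P)))/(J + P) = (J + (-40 + P**2 + J*P))/(J + P) = (-40 + J + P**2 + J*P)/(J + P))
r(S, F)**2 = ((-40 + 2/5 + 1**2 + (2/5)*1)/(2/5 + 1))**2 = ((-40 + 2/5 + 1 + 2/5)/(7/5))**2 = ((5/7)*(-191/5))**2 = (-191/7)**2 = 36481/49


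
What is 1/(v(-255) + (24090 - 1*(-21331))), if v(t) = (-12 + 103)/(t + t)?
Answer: 510/23164619 ≈ 2.2016e-5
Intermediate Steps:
v(t) = 91/(2*t) (v(t) = 91/((2*t)) = 91*(1/(2*t)) = 91/(2*t))
1/(v(-255) + (24090 - 1*(-21331))) = 1/((91/2)/(-255) + (24090 - 1*(-21331))) = 1/((91/2)*(-1/255) + (24090 + 21331)) = 1/(-91/510 + 45421) = 1/(23164619/510) = 510/23164619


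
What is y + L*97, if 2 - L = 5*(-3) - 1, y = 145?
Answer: 1891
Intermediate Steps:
L = 18 (L = 2 - (5*(-3) - 1) = 2 - (-15 - 1) = 2 - 1*(-16) = 2 + 16 = 18)
y + L*97 = 145 + 18*97 = 145 + 1746 = 1891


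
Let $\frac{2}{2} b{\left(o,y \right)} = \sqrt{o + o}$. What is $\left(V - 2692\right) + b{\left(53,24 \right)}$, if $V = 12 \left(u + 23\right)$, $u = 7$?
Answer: $-2332 + \sqrt{106} \approx -2321.7$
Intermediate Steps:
$b{\left(o,y \right)} = \sqrt{2} \sqrt{o}$ ($b{\left(o,y \right)} = \sqrt{o + o} = \sqrt{2 o} = \sqrt{2} \sqrt{o}$)
$V = 360$ ($V = 12 \left(7 + 23\right) = 12 \cdot 30 = 360$)
$\left(V - 2692\right) + b{\left(53,24 \right)} = \left(360 - 2692\right) + \sqrt{2} \sqrt{53} = -2332 + \sqrt{106}$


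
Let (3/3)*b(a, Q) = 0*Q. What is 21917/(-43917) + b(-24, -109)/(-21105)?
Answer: -21917/43917 ≈ -0.49905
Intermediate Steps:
b(a, Q) = 0 (b(a, Q) = 0*Q = 0)
21917/(-43917) + b(-24, -109)/(-21105) = 21917/(-43917) + 0/(-21105) = 21917*(-1/43917) + 0*(-1/21105) = -21917/43917 + 0 = -21917/43917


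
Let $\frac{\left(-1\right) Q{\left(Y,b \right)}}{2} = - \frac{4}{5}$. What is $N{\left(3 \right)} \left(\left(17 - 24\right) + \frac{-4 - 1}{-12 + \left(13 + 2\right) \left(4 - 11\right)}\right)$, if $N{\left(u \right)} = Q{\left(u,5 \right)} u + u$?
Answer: $- \frac{814}{15} \approx -54.267$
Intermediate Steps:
$Q{\left(Y,b \right)} = \frac{8}{5}$ ($Q{\left(Y,b \right)} = - 2 \left(- \frac{4}{5}\right) = - 2 \left(\left(-4\right) \frac{1}{5}\right) = \left(-2\right) \left(- \frac{4}{5}\right) = \frac{8}{5}$)
$N{\left(u \right)} = \frac{13 u}{5}$ ($N{\left(u \right)} = \frac{8 u}{5} + u = \frac{13 u}{5}$)
$N{\left(3 \right)} \left(\left(17 - 24\right) + \frac{-4 - 1}{-12 + \left(13 + 2\right) \left(4 - 11\right)}\right) = \frac{13}{5} \cdot 3 \left(\left(17 - 24\right) + \frac{-4 - 1}{-12 + \left(13 + 2\right) \left(4 - 11\right)}\right) = \frac{39 \left(\left(17 - 24\right) - \frac{5}{-12 + 15 \left(-7\right)}\right)}{5} = \frac{39 \left(-7 - \frac{5}{-12 - 105}\right)}{5} = \frac{39 \left(-7 - \frac{5}{-117}\right)}{5} = \frac{39 \left(-7 - - \frac{5}{117}\right)}{5} = \frac{39 \left(-7 + \frac{5}{117}\right)}{5} = \frac{39}{5} \left(- \frac{814}{117}\right) = - \frac{814}{15}$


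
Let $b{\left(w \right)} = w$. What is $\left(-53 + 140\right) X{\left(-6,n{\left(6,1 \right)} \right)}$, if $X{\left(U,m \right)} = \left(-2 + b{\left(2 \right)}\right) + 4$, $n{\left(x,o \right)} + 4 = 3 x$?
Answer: $348$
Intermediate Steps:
$n{\left(x,o \right)} = -4 + 3 x$
$X{\left(U,m \right)} = 4$ ($X{\left(U,m \right)} = \left(-2 + 2\right) + 4 = 0 + 4 = 4$)
$\left(-53 + 140\right) X{\left(-6,n{\left(6,1 \right)} \right)} = \left(-53 + 140\right) 4 = 87 \cdot 4 = 348$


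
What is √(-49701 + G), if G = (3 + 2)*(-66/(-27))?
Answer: I*√447199/3 ≈ 222.91*I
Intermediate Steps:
G = 110/9 (G = 5*(-66*(-1/27)) = 5*(22/9) = 110/9 ≈ 12.222)
√(-49701 + G) = √(-49701 + 110/9) = √(-447199/9) = I*√447199/3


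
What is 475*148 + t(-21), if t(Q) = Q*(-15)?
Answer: 70615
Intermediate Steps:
t(Q) = -15*Q
475*148 + t(-21) = 475*148 - 15*(-21) = 70300 + 315 = 70615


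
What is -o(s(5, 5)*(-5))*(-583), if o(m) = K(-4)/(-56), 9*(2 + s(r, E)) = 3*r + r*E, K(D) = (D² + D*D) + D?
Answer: -583/2 ≈ -291.50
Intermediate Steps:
K(D) = D + 2*D² (K(D) = (D² + D²) + D = 2*D² + D = D + 2*D²)
s(r, E) = -2 + r/3 + E*r/9 (s(r, E) = -2 + (3*r + r*E)/9 = -2 + (3*r + E*r)/9 = -2 + (r/3 + E*r/9) = -2 + r/3 + E*r/9)
o(m) = -½ (o(m) = -4*(1 + 2*(-4))/(-56) = -4*(1 - 8)*(-1/56) = -4*(-7)*(-1/56) = 28*(-1/56) = -½)
-o(s(5, 5)*(-5))*(-583) = -(-1)*(-583)/2 = -1*583/2 = -583/2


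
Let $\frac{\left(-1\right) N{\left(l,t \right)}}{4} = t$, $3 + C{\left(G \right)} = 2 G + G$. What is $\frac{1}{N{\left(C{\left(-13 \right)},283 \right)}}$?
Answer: $- \frac{1}{1132} \approx -0.00088339$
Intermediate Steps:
$C{\left(G \right)} = -3 + 3 G$ ($C{\left(G \right)} = -3 + \left(2 G + G\right) = -3 + 3 G$)
$N{\left(l,t \right)} = - 4 t$
$\frac{1}{N{\left(C{\left(-13 \right)},283 \right)}} = \frac{1}{\left(-4\right) 283} = \frac{1}{-1132} = - \frac{1}{1132}$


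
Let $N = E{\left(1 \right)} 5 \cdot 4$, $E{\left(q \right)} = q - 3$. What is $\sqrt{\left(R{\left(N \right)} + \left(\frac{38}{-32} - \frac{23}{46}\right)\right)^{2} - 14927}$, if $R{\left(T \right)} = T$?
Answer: $\frac{i \sqrt{3376423}}{16} \approx 114.84 i$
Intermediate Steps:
$E{\left(q \right)} = -3 + q$
$N = -40$ ($N = \left(-3 + 1\right) 5 \cdot 4 = \left(-2\right) 5 \cdot 4 = \left(-10\right) 4 = -40$)
$\sqrt{\left(R{\left(N \right)} + \left(\frac{38}{-32} - \frac{23}{46}\right)\right)^{2} - 14927} = \sqrt{\left(-40 + \left(\frac{38}{-32} - \frac{23}{46}\right)\right)^{2} - 14927} = \sqrt{\left(-40 + \left(38 \left(- \frac{1}{32}\right) - \frac{1}{2}\right)\right)^{2} - 14927} = \sqrt{\left(-40 - \frac{27}{16}\right)^{2} - 14927} = \sqrt{\left(- \frac{667}{16}\right)^{2} - 14927} = \sqrt{\frac{444889}{256} - 14927} = \sqrt{- \frac{3376423}{256}} = \frac{i \sqrt{3376423}}{16}$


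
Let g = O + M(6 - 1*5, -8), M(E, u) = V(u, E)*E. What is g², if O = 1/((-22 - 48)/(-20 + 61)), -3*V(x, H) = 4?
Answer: 162409/44100 ≈ 3.6827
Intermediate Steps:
V(x, H) = -4/3 (V(x, H) = -⅓*4 = -4/3)
M(E, u) = -4*E/3
O = -41/70 (O = 1/(-70/41) = -41/70 ≈ -0.58571)
g = -403/210 (g = -41/70 - 4*(6 - 1*5)/3 = -41/70 - 4*(6 - 5)/3 = -41/70 - 4/3*1 = -41/70 - 4/3 = -403/210 ≈ -1.9190)
g² = (-403/210)² = 162409/44100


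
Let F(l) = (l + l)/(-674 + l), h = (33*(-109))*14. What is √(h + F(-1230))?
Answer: I*√2852405367/238 ≈ 224.4*I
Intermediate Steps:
h = -50358 (h = -3597*14 = -50358)
F(l) = 2*l/(-674 + l) (F(l) = (2*l)/(-674 + l) = 2*l/(-674 + l))
√(h + F(-1230)) = √(-50358 + 2*(-1230)/(-674 - 1230)) = √(-50358 + 2*(-1230)/(-1904)) = √(-50358 + 2*(-1230)*(-1/1904)) = √(-50358 + 615/476) = √(-23969793/476) = I*√2852405367/238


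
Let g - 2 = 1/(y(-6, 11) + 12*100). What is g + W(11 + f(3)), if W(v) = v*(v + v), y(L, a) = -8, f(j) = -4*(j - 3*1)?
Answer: 290849/1192 ≈ 244.00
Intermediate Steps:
f(j) = 12 - 4*j (f(j) = -4*(j - 3) = -4*(-3 + j) = 12 - 4*j)
W(v) = 2*v² (W(v) = v*(2*v) = 2*v²)
g = 2385/1192 (g = 2 + 1/(-8 + 12*100) = 2 + 1/(-8 + 1200) = 2 + 1/1192 = 2385/1192 ≈ 2.0008)
g + W(11 + f(3)) = 2385/1192 + 2*(11 + (12 - 4*3))² = 2385/1192 + 2*(11 + (12 - 12))² = 2385/1192 + 2*(11 + 0)² = 2385/1192 + 2*11² = 2385/1192 + 2*121 = 2385/1192 + 242 = 290849/1192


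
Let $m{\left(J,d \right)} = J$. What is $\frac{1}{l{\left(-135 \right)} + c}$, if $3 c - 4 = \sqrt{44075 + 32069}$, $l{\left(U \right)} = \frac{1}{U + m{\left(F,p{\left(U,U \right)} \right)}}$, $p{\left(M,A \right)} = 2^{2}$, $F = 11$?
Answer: $- \frac{61132}{390182365} + \frac{61504 \sqrt{4759}}{390182365} \approx 0.010717$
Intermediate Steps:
$p{\left(M,A \right)} = 4$
$l{\left(U \right)} = \frac{1}{11 + U}$ ($l{\left(U \right)} = \frac{1}{U + 11} = \frac{1}{11 + U}$)
$c = \frac{4}{3} + \frac{4 \sqrt{4759}}{3}$ ($c = \frac{4}{3} + \frac{\sqrt{44075 + 32069}}{3} = \frac{4}{3} + \frac{\sqrt{76144}}{3} = \frac{4}{3} + \frac{4 \sqrt{4759}}{3} \approx 93.314$)
$\frac{1}{l{\left(-135 \right)} + c} = \frac{1}{\frac{1}{11 - 135} + \left(\frac{4}{3} + \frac{4 \sqrt{4759}}{3}\right)} = \frac{1}{\frac{1}{-124} + \left(\frac{4}{3} + \frac{4 \sqrt{4759}}{3}\right)} = \frac{1}{- \frac{1}{124} + \left(\frac{4}{3} + \frac{4 \sqrt{4759}}{3}\right)} = \frac{1}{\frac{493}{372} + \frac{4 \sqrt{4759}}{3}}$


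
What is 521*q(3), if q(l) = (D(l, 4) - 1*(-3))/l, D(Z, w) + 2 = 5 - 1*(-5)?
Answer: 5731/3 ≈ 1910.3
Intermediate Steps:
D(Z, w) = 8 (D(Z, w) = -2 + (5 - 1*(-5)) = -2 + (5 + 5) = -2 + 10 = 8)
q(l) = 11/l (q(l) = (8 - 1*(-3))/l = (8 + 3)/l = 11/l)
521*q(3) = 521*(11/3) = 5731/3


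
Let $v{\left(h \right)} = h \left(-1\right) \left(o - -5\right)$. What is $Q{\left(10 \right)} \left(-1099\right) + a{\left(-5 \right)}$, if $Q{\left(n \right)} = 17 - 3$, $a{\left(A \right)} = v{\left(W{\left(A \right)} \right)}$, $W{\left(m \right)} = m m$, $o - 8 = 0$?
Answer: $-15711$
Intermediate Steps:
$o = 8$ ($o = 8 + 0 = 8$)
$W{\left(m \right)} = m^{2}$
$v{\left(h \right)} = - 13 h$ ($v{\left(h \right)} = h \left(-1\right) \left(8 - -5\right) = - h \left(8 + 5\right) = - h 13 = - 13 h$)
$a{\left(A \right)} = - 13 A^{2}$
$Q{\left(n \right)} = 14$
$Q{\left(10 \right)} \left(-1099\right) + a{\left(-5 \right)} = 14 \left(-1099\right) - 13 \left(-5\right)^{2} = -15386 - 325 = -15711$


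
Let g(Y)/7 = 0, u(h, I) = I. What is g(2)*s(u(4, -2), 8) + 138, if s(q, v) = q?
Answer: 138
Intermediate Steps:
g(Y) = 0 (g(Y) = 7*0 = 0)
g(2)*s(u(4, -2), 8) + 138 = 0*(-2) + 138 = 0 + 138 = 138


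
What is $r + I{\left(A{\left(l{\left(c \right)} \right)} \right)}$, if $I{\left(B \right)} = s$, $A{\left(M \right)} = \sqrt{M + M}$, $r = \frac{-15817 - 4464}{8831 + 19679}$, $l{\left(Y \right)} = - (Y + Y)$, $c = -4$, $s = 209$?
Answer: $\frac{5938309}{28510} \approx 208.29$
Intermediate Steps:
$l{\left(Y \right)} = - 2 Y$
$r = - \frac{20281}{28510} \approx -0.71136$
$A{\left(M \right)} = \sqrt{2} \sqrt{M}$ ($A{\left(M \right)} = \sqrt{2 M} = \sqrt{2} \sqrt{M}$)
$I{\left(B \right)} = 209$
$r + I{\left(A{\left(l{\left(c \right)} \right)} \right)} = - \frac{20281}{28510} + 209 = \frac{5938309}{28510}$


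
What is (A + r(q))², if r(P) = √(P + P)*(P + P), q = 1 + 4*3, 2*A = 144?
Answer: 22760 + 3744*√26 ≈ 41851.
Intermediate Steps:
A = 72 (A = (½)*144 = 72)
q = 13 (q = 1 + 12 = 13)
r(P) = 2*√2*P^(3/2) (r(P) = √(2*P)*(2*P) = (√2*√P)*(2*P) = 2*√2*P^(3/2))
(A + r(q))² = (72 + 2*√2*13^(3/2))² = (72 + 2*√2*(13*√13))² = (72 + 26*√26)²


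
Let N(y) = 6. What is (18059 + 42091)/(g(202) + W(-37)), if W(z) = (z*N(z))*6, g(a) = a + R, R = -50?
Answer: -6015/118 ≈ -50.975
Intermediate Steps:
g(a) = -50 + a (g(a) = a - 50 = -50 + a)
W(z) = 36*z (W(z) = (z*6)*6 = (6*z)*6 = 36*z)
(18059 + 42091)/(g(202) + W(-37)) = (18059 + 42091)/((-50 + 202) + 36*(-37)) = 60150/(152 - 1332) = 60150/(-1180) = 60150*(-1/1180) = -6015/118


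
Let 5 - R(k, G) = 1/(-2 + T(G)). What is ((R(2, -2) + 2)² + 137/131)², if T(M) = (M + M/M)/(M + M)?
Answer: 140394094864/41203561 ≈ 3407.3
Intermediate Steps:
T(M) = (1 + M)/(2*M) (T(M) = (M + 1)/((2*M)) = (1 + M)*(1/(2*M)) = (1 + M)/(2*M))
R(k, G) = 5 - 1/(-2 + (1 + G)/(2*G))
((R(2, -2) + 2)² + 137/131)² = (((-5 + 17*(-2))/(-1 + 3*(-2)) + 2)² + 137/131)² = (((-5 - 34)/(-1 - 6) + 2)² + 137*(1/131))² = ((-39/(-7) + 2)² + 137/131)² = ((-⅐*(-39) + 2)² + 137/131)² = ((39/7 + 2)² + 137/131)² = ((53/7)² + 137/131)² = (2809/49 + 137/131)² = (374692/6419)² = 140394094864/41203561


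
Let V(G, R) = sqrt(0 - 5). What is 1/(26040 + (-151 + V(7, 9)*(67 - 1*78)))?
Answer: 25889/670240926 + 11*I*sqrt(5)/670240926 ≈ 3.8626e-5 + 3.6698e-8*I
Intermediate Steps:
V(G, R) = I*sqrt(5) (V(G, R) = sqrt(-5) = I*sqrt(5))
1/(26040 + (-151 + V(7, 9)*(67 - 1*78))) = 1/(26040 + (-151 + (I*sqrt(5))*(67 - 1*78))) = 1/(26040 + (-151 + (I*sqrt(5))*(67 - 78))) = 1/(26040 + (-151 + (I*sqrt(5))*(-11))) = 1/(26040 + (-151 - 11*I*sqrt(5))) = 1/(25889 - 11*I*sqrt(5))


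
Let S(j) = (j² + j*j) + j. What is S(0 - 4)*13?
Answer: 364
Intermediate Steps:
S(j) = j + 2*j² (S(j) = (j² + j²) + j = 2*j² + j = j + 2*j²)
S(0 - 4)*13 = ((0 - 4)*(1 + 2*(0 - 4)))*13 = -4*(1 + 2*(-4))*13 = -4*(1 - 8)*13 = -4*(-7)*13 = 28*13 = 364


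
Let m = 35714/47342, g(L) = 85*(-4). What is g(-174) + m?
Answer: -8030283/23671 ≈ -339.25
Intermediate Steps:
g(L) = -340
m = 17857/23671 (m = 35714*(1/47342) = 17857/23671 ≈ 0.75438)
g(-174) + m = -340 + 17857/23671 = -8030283/23671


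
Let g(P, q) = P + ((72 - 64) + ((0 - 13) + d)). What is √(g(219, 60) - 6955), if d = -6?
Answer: I*√6747 ≈ 82.14*I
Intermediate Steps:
g(P, q) = -11 + P (g(P, q) = P + ((72 - 64) + ((0 - 13) - 6)) = P + (8 + (-13 - 6)) = P + (8 - 19) = P - 11 = -11 + P)
√(g(219, 60) - 6955) = √((-11 + 219) - 6955) = √(208 - 6955) = √(-6747) = I*√6747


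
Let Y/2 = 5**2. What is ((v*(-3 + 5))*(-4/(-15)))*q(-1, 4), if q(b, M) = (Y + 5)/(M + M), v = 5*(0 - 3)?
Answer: -55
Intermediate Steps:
Y = 50 (Y = 2*5**2 = 2*25 = 50)
v = -15 (v = 5*(-3) = -15)
q(b, M) = 55/(2*M) (q(b, M) = (50 + 5)/(M + M) = 55/((2*M)) = 55*(1/(2*M)) = 55/(2*M))
((v*(-3 + 5))*(-4/(-15)))*q(-1, 4) = ((-15*(-3 + 5))*(-4/(-15)))*((55/2)/4) = ((-15*2)*(-4*(-1/15)))*((55/2)*(1/4)) = -30*4/15*(55/8) = -8*55/8 = -55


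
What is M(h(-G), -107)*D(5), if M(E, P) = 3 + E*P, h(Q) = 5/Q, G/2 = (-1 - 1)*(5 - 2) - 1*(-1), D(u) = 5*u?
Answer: -2525/2 ≈ -1262.5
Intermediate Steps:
G = -10 (G = 2*((-1 - 1)*(5 - 2) - 1*(-1)) = 2*(-2*3 + 1) = 2*(-6 + 1) = 2*(-5) = -10)
M(h(-G), -107)*D(5) = (3 + (5/((-1*(-10))))*(-107))*(5*5) = (3 + (5/10)*(-107))*25 = (3 + (5*(⅒))*(-107))*25 = (3 + (½)*(-107))*25 = (3 - 107/2)*25 = -101/2*25 = -2525/2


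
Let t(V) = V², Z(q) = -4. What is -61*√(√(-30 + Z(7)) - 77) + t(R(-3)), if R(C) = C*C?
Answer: 81 - 61*√(-77 + I*√34) ≈ 60.747 - 535.66*I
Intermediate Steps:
R(C) = C²
-61*√(√(-30 + Z(7)) - 77) + t(R(-3)) = -61*√(√(-30 - 4) - 77) + ((-3)²)² = -61*√(√(-34) - 77) + 9² = -61*√(I*√34 - 77) + 81 = -61*√(-77 + I*√34) + 81 = 81 - 61*√(-77 + I*√34)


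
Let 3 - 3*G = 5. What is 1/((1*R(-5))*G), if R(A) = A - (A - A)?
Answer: 3/10 ≈ 0.30000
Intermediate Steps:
G = -2/3 (G = 1 - 1/3*5 = 1 - 5/3 = -2/3 ≈ -0.66667)
R(A) = A (R(A) = A - 1*0 = A + 0 = A)
1/((1*R(-5))*G) = 1/((1*(-5))*(-2/3)) = 1/(-5*(-2/3)) = 1/(10/3) = 3/10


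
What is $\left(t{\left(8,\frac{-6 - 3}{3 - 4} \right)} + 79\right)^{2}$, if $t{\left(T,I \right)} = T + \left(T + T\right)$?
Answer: $10609$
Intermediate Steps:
$t{\left(T,I \right)} = 3 T$ ($t{\left(T,I \right)} = T + 2 T = 3 T$)
$\left(t{\left(8,\frac{-6 - 3}{3 - 4} \right)} + 79\right)^{2} = \left(3 \cdot 8 + 79\right)^{2} = \left(24 + 79\right)^{2} = 103^{2} = 10609$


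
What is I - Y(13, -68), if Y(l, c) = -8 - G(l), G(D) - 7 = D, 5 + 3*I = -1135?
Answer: -352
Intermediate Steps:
I = -380 (I = -5/3 + (⅓)*(-1135) = -5/3 - 1135/3 = -380)
G(D) = 7 + D
Y(l, c) = -15 - l (Y(l, c) = -8 - (7 + l) = -8 + (-7 - l) = -15 - l)
I - Y(13, -68) = -380 - (-15 - 1*13) = -380 - (-15 - 13) = -380 - 1*(-28) = -380 + 28 = -352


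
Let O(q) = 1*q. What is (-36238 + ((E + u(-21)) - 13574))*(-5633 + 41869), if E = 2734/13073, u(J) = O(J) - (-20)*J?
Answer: -23805411777460/13073 ≈ -1.8210e+9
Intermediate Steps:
O(q) = q
u(J) = 21*J (u(J) = J - (-20)*J = J + 20*J = 21*J)
E = 2734/13073 (E = 2734*(1/13073) = 2734/13073 ≈ 0.20913)
(-36238 + ((E + u(-21)) - 13574))*(-5633 + 41869) = (-36238 + ((2734/13073 + 21*(-21)) - 13574))*(-5633 + 41869) = (-36238 + ((2734/13073 - 441) - 13574))*36236 = (-36238 + (-5762459/13073 - 13574))*36236 = (-36238 - 183215361/13073)*36236 = -656954735/13073*36236 = -23805411777460/13073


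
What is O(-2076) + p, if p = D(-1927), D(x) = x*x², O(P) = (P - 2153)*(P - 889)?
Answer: -7143045998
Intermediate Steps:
O(P) = (-2153 + P)*(-889 + P)
D(x) = x³
p = -7155584983 (p = (-1927)³ = -7155584983)
O(-2076) + p = (1914017 + (-2076)² - 3042*(-2076)) - 7155584983 = (1914017 + 4309776 + 6315192) - 7155584983 = 12538985 - 7155584983 = -7143045998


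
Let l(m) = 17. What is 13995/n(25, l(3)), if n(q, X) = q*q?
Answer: 2799/125 ≈ 22.392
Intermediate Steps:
n(q, X) = q²
13995/n(25, l(3)) = 13995/(25²) = 13995/625 = 13995*(1/625) = 2799/125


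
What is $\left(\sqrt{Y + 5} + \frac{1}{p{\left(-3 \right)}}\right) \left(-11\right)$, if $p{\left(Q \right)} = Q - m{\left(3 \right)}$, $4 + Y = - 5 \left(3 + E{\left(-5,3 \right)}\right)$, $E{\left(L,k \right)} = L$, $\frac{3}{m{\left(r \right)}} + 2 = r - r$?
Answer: $\frac{22}{3} - 11 \sqrt{11} \approx -29.15$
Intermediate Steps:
$m{\left(r \right)} = - \frac{3}{2}$ ($m{\left(r \right)} = \frac{3}{-2 + \left(r - r\right)} = \frac{3}{-2 + 0} = \frac{3}{-2} = 3 \left(- \frac{1}{2}\right) = - \frac{3}{2}$)
$Y = 6$ ($Y = -4 - 5 \left(3 - 5\right) = -4 - -10 = -4 + 10 = 6$)
$p{\left(Q \right)} = \frac{3}{2} + Q$ ($p{\left(Q \right)} = Q - - \frac{3}{2} = Q + \frac{3}{2} = \frac{3}{2} + Q$)
$\left(\sqrt{Y + 5} + \frac{1}{p{\left(-3 \right)}}\right) \left(-11\right) = \left(\sqrt{6 + 5} + \frac{1}{\frac{3}{2} - 3}\right) \left(-11\right) = \left(\sqrt{11} + \frac{1}{- \frac{3}{2}}\right) \left(-11\right) = \left(\sqrt{11} - \frac{2}{3}\right) \left(-11\right) = \left(- \frac{2}{3} + \sqrt{11}\right) \left(-11\right) = \frac{22}{3} - 11 \sqrt{11}$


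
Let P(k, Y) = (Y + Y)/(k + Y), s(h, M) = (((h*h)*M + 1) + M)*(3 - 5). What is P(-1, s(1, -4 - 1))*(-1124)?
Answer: -40464/17 ≈ -2380.2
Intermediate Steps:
s(h, M) = -2 - 2*M - 2*M*h² (s(h, M) = ((h²*M + 1) + M)*(-2) = ((M*h² + 1) + M)*(-2) = ((1 + M*h²) + M)*(-2) = (1 + M + M*h²)*(-2) = -2 - 2*M - 2*M*h²)
P(k, Y) = 2*Y/(Y + k) (P(k, Y) = (2*Y)/(Y + k) = 2*Y/(Y + k))
P(-1, s(1, -4 - 1))*(-1124) = (2*(-2 - 2*(-4 - 1) - 2*(-4 - 1)*1²)/((-2 - 2*(-4 - 1) - 2*(-4 - 1)*1²) - 1))*(-1124) = (2*(-2 - 2*(-5) - 2*(-5)*1)/((-2 - 2*(-5) - 2*(-5)*1) - 1))*(-1124) = (2*(-2 + 10 + 10)/((-2 + 10 + 10) - 1))*(-1124) = (2*18/(18 - 1))*(-1124) = (2*18/17)*(-1124) = (2*18*(1/17))*(-1124) = (36/17)*(-1124) = -40464/17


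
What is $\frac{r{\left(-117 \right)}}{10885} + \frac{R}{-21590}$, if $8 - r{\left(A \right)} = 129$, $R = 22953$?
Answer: $- \frac{50491159}{47001430} \approx -1.0742$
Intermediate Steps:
$r{\left(A \right)} = -121$ ($r{\left(A \right)} = 8 - 129 = -121$)
$\frac{r{\left(-117 \right)}}{10885} + \frac{R}{-21590} = - \frac{121}{10885} + \frac{22953}{-21590} = \left(-121\right) \frac{1}{10885} + 22953 \left(- \frac{1}{21590}\right) = - \frac{121}{10885} - \frac{22953}{21590} = - \frac{50491159}{47001430}$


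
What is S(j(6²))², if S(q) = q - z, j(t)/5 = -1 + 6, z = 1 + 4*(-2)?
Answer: 1024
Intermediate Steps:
z = -7 (z = 1 - 8 = -7)
j(t) = 25 (j(t) = 5*(-1 + 6) = 5*5 = 25)
S(q) = 7 + q (S(q) = q - 1*(-7) = q + 7 = 7 + q)
S(j(6²))² = (7 + 25)² = 32² = 1024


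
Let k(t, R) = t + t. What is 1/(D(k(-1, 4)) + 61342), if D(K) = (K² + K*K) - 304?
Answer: 1/61046 ≈ 1.6381e-5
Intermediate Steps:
k(t, R) = 2*t
D(K) = -304 + 2*K² (D(K) = (K² + K²) - 304 = 2*K² - 304 = -304 + 2*K²)
1/(D(k(-1, 4)) + 61342) = 1/((-304 + 2*(2*(-1))²) + 61342) = 1/((-304 + 2*(-2)²) + 61342) = 1/((-304 + 2*4) + 61342) = 1/((-304 + 8) + 61342) = 1/(-296 + 61342) = 1/61046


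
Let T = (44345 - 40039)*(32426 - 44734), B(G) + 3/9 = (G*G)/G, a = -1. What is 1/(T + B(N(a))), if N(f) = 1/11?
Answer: -33/1748942192 ≈ -1.8869e-8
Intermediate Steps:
N(f) = 1/11
B(G) = -⅓ + G (B(G) = -⅓ + (G*G)/G = -⅓ + G²/G = -⅓ + G)
T = -52998248 (T = 4306*(-12308) = -52998248)
1/(T + B(N(a))) = 1/(-52998248 + (-⅓ + 1/11)) = 1/(-52998248 - 8/33) = 1/(-1748942192/33) = -33/1748942192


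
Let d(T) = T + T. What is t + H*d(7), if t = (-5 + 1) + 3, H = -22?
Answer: -309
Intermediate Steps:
d(T) = 2*T
t = -1 (t = -4 + 3 = -1)
t + H*d(7) = -1 - 44*7 = -1 - 22*14 = -1 - 308 = -309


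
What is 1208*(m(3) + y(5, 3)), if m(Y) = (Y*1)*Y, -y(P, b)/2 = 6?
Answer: -3624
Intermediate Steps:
y(P, b) = -12 (y(P, b) = -2*6 = -12)
m(Y) = Y**2 (m(Y) = Y*Y = Y**2)
1208*(m(3) + y(5, 3)) = 1208*(3**2 - 12) = 1208*(9 - 12) = 1208*(-3) = -3624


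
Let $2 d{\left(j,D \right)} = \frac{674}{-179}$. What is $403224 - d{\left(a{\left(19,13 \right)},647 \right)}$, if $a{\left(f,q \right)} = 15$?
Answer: $\frac{72177433}{179} \approx 4.0323 \cdot 10^{5}$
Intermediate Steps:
$d{\left(j,D \right)} = - \frac{337}{179}$ ($d{\left(j,D \right)} = \frac{674 \frac{1}{-179}}{2} = \frac{674 \left(- \frac{1}{179}\right)}{2} = \frac{1}{2} \left(- \frac{674}{179}\right) = - \frac{337}{179}$)
$403224 - d{\left(a{\left(19,13 \right)},647 \right)} = 403224 - - \frac{337}{179} = 403224 + \frac{337}{179} = \frac{72177433}{179}$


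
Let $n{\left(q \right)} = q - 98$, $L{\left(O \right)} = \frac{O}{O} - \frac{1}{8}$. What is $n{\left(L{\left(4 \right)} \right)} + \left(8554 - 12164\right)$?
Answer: $- \frac{29657}{8} \approx -3707.1$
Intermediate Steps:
$L{\left(O \right)} = \frac{7}{8}$ ($L{\left(O \right)} = 1 - \frac{1}{8} = \frac{7}{8}$)
$n{\left(q \right)} = -98 + q$ ($n{\left(q \right)} = q - 98 = -98 + q$)
$n{\left(L{\left(4 \right)} \right)} + \left(8554 - 12164\right) = \left(-98 + \frac{7}{8}\right) + \left(8554 - 12164\right) = - \frac{777}{8} - 3610 = - \frac{29657}{8}$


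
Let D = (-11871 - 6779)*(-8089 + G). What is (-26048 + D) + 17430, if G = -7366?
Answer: 288227132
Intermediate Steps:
D = 288235750 (D = (-11871 - 6779)*(-8089 - 7366) = -18650*(-15455) = 288235750)
(-26048 + D) + 17430 = (-26048 + 288235750) + 17430 = 288209702 + 17430 = 288227132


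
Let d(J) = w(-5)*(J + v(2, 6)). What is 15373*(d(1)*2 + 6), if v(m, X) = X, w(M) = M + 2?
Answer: -553428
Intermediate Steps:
w(M) = 2 + M
d(J) = -18 - 3*J (d(J) = (2 - 5)*(J + 6) = -3*(6 + J) = -18 - 3*J)
15373*(d(1)*2 + 6) = 15373*((-18 - 3*1)*2 + 6) = 15373*((-18 - 3)*2 + 6) = 15373*(-21*2 + 6) = 15373*(-42 + 6) = 15373*(-36) = -553428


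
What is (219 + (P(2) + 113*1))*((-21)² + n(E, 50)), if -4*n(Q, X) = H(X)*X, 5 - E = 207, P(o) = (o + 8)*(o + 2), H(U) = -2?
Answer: 173352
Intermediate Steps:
P(o) = (2 + o)*(8 + o) (P(o) = (8 + o)*(2 + o) = (2 + o)*(8 + o))
E = -202 (E = 5 - 1*207 = 5 - 207 = -202)
n(Q, X) = X/2 (n(Q, X) = -(-1)*X/2 = X/2)
(219 + (P(2) + 113*1))*((-21)² + n(E, 50)) = (219 + ((16 + 2² + 10*2) + 113*1))*((-21)² + (½)*50) = (219 + ((16 + 4 + 20) + 113))*(441 + 25) = (219 + (40 + 113))*466 = (219 + 153)*466 = 372*466 = 173352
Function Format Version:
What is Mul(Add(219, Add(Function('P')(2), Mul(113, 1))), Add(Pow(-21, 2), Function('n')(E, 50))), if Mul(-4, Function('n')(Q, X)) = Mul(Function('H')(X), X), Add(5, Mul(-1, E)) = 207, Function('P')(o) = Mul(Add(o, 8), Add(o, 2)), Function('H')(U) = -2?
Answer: 173352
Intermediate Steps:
Function('P')(o) = Mul(Add(2, o), Add(8, o)) (Function('P')(o) = Mul(Add(8, o), Add(2, o)) = Mul(Add(2, o), Add(8, o)))
E = -202 (E = Add(5, Mul(-1, 207)) = Add(5, -207) = -202)
Function('n')(Q, X) = Mul(Rational(1, 2), X) (Function('n')(Q, X) = Mul(Rational(-1, 4), Mul(-2, X)) = Mul(Rational(1, 2), X))
Mul(Add(219, Add(Function('P')(2), Mul(113, 1))), Add(Pow(-21, 2), Function('n')(E, 50))) = Mul(Add(219, Add(Add(16, Pow(2, 2), Mul(10, 2)), Mul(113, 1))), Add(Pow(-21, 2), Mul(Rational(1, 2), 50))) = Mul(Add(219, Add(Add(16, 4, 20), 113)), Add(441, 25)) = Mul(Add(219, Add(40, 113)), 466) = Mul(Add(219, 153), 466) = Mul(372, 466) = 173352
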